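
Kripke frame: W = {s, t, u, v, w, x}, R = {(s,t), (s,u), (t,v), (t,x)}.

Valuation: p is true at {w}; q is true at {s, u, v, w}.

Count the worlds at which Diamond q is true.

s: successors {t, u}; q there: t:F, u:T. ✓
t: successors {v, x}; q there: v:T, x:F. ✓
u: no successors, so Diamond q fails. ✗
v: no successors, so Diamond q fails. ✗
w: no successors, so Diamond q fails. ✗
x: no successors, so Diamond q fails. ✗
Satisfying worlds: {s, t}.

2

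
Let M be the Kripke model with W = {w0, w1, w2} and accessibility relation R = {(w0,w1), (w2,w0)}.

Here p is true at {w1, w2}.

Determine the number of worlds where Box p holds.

2

w0: successors {w1}; p there: w1:T. ✓
w1: no successors, so Box p holds vacuously. ✓
w2: successors {w0}; p there: w0:F. ✗
Satisfying worlds: {w0, w1}.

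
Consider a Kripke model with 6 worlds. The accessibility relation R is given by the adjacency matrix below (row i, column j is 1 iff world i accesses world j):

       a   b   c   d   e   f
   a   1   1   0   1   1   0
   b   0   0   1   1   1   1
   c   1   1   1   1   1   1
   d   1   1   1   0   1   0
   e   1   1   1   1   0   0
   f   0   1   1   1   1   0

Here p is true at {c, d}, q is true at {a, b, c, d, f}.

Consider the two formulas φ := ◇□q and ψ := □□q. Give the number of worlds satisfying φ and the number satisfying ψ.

5 and 0

For ◇□q:
a: successors {a, b, d, e}; □q there: a:F, b:F, d:F, e:T. ✓
b: successors {c, d, e, f}; □q there: c:F, d:F, e:T, f:F. ✓
c: successors {a, b, c, d, e, f}; □q there: a:F, b:F, c:F, d:F, e:T, f:F. ✓
d: successors {a, b, c, e}; □q there: a:F, b:F, c:F, e:T. ✓
e: successors {a, b, c, d}; □q there: a:F, b:F, c:F, d:F. ✗
f: successors {b, c, d, e}; □q there: b:F, c:F, d:F, e:T. ✓
— 5 worlds.
For □□q:
a: successors {a, b, d, e}; □q there: a:F, b:F, d:F, e:T. ✗
b: successors {c, d, e, f}; □q there: c:F, d:F, e:T, f:F. ✗
c: successors {a, b, c, d, e, f}; □q there: a:F, b:F, c:F, d:F, e:T, f:F. ✗
d: successors {a, b, c, e}; □q there: a:F, b:F, c:F, e:T. ✗
e: successors {a, b, c, d}; □q there: a:F, b:F, c:F, d:F. ✗
f: successors {b, c, d, e}; □q there: b:F, c:F, d:F, e:T. ✗
— 0 worlds.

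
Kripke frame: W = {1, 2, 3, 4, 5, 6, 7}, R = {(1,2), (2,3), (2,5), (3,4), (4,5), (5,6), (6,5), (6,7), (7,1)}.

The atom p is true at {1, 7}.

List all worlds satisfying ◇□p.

{6}

1: successors {2}; □p there: 2:F. ✗
2: successors {3, 5}; □p there: 3:F, 5:F. ✗
3: successors {4}; □p there: 4:F. ✗
4: successors {5}; □p there: 5:F. ✗
5: successors {6}; □p there: 6:F. ✗
6: successors {5, 7}; □p there: 5:F, 7:T. ✓
7: successors {1}; □p there: 1:F. ✗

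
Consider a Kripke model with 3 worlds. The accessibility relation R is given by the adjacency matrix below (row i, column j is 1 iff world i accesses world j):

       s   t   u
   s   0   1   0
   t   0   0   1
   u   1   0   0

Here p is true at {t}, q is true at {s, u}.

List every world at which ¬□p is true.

s: □p is T. ✗
t: □p is F. ✓
u: □p is F. ✓

{t, u}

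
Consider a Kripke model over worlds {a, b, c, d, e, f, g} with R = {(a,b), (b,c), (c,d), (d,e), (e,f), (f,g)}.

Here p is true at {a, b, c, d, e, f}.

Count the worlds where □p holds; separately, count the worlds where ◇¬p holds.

6 and 1

For □p:
a: successors {b}; p there: b:T. ✓
b: successors {c}; p there: c:T. ✓
c: successors {d}; p there: d:T. ✓
d: successors {e}; p there: e:T. ✓
e: successors {f}; p there: f:T. ✓
f: successors {g}; p there: g:F. ✗
g: no successors, so □p holds vacuously. ✓
— 6 worlds.
For ◇¬p:
a: successors {b}; ¬p there: b:F. ✗
b: successors {c}; ¬p there: c:F. ✗
c: successors {d}; ¬p there: d:F. ✗
d: successors {e}; ¬p there: e:F. ✗
e: successors {f}; ¬p there: f:F. ✗
f: successors {g}; ¬p there: g:T. ✓
g: no successors, so ◇¬p fails. ✗
— 1 world.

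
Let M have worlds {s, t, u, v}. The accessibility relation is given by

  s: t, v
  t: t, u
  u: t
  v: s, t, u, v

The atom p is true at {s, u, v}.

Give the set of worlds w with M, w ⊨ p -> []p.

s: p is T, []p is F. ✗
t: p is F, []p is F. ✓
u: p is T, []p is F. ✗
v: p is T, []p is F. ✗

{t}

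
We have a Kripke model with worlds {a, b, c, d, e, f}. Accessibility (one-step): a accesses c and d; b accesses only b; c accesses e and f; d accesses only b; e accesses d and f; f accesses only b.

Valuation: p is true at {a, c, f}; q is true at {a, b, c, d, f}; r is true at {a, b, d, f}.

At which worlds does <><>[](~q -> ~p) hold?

{a, b, c, d, e, f}

a: successors {c, d}; <>[](~q -> ~p) there: c:T, d:T. ✓
b: successors {b}; <>[](~q -> ~p) there: b:T. ✓
c: successors {e, f}; <>[](~q -> ~p) there: e:T, f:T. ✓
d: successors {b}; <>[](~q -> ~p) there: b:T. ✓
e: successors {d, f}; <>[](~q -> ~p) there: d:T, f:T. ✓
f: successors {b}; <>[](~q -> ~p) there: b:T. ✓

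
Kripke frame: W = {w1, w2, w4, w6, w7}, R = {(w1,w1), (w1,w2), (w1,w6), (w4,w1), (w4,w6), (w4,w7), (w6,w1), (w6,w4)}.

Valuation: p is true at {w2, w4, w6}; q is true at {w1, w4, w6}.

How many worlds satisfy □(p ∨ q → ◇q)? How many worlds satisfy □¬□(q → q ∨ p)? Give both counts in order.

4 and 2

For □(p ∨ q → ◇q):
w1: successors {w1, w2, w6}; p ∨ q → ◇q there: w1:T, w2:F, w6:T. ✗
w2: no successors, so □(p ∨ q → ◇q) holds vacuously. ✓
w4: successors {w1, w6, w7}; p ∨ q → ◇q there: w1:T, w6:T, w7:T. ✓
w6: successors {w1, w4}; p ∨ q → ◇q there: w1:T, w4:T. ✓
w7: no successors, so □(p ∨ q → ◇q) holds vacuously. ✓
— 4 worlds.
For □¬□(q → q ∨ p):
w1: successors {w1, w2, w6}; ¬□(q → q ∨ p) there: w1:F, w2:F, w6:F. ✗
w2: no successors, so □¬□(q → q ∨ p) holds vacuously. ✓
w4: successors {w1, w6, w7}; ¬□(q → q ∨ p) there: w1:F, w6:F, w7:F. ✗
w6: successors {w1, w4}; ¬□(q → q ∨ p) there: w1:F, w4:F. ✗
w7: no successors, so □¬□(q → q ∨ p) holds vacuously. ✓
— 2 worlds.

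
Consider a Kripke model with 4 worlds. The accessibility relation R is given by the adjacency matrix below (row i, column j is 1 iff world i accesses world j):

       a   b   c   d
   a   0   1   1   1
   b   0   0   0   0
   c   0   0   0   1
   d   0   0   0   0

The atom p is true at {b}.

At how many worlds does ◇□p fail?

a: successors {b, c, d}; □p there: b:T, c:F, d:T. ✓
b: no successors, so ◇□p fails. ✗
c: successors {d}; □p there: d:T. ✓
d: no successors, so ◇□p fails. ✗
Satisfying worlds: {a, c}.
So ◇□p fails at the other 2 worlds.

2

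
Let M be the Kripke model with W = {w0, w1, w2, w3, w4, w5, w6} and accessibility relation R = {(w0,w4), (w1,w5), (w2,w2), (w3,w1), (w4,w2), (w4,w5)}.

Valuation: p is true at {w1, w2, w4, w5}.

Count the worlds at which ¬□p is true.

w0: □p is T. ✗
w1: □p is T. ✗
w2: □p is T. ✗
w3: □p is T. ✗
w4: □p is T. ✗
w5: □p is T. ✗
w6: □p is T. ✗
Satisfying worlds: ∅.

0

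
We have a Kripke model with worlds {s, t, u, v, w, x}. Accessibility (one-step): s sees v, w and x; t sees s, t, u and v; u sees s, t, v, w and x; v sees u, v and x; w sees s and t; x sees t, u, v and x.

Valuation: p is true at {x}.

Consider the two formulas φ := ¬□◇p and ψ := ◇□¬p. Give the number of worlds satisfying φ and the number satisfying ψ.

5 and 5

For ¬□◇p:
s: □◇p is F. ✓
t: □◇p is F. ✓
u: □◇p is F. ✓
v: □◇p is T. ✗
w: □◇p is F. ✓
x: □◇p is F. ✓
— 5 worlds.
For ◇□¬p:
s: successors {v, w, x}; □¬p there: v:F, w:T, x:F. ✓
t: successors {s, t, u, v}; □¬p there: s:F, t:T, u:F, v:F. ✓
u: successors {s, t, v, w, x}; □¬p there: s:F, t:T, v:F, w:T, x:F. ✓
v: successors {u, v, x}; □¬p there: u:F, v:F, x:F. ✗
w: successors {s, t}; □¬p there: s:F, t:T. ✓
x: successors {t, u, v, x}; □¬p there: t:T, u:F, v:F, x:F. ✓
— 5 worlds.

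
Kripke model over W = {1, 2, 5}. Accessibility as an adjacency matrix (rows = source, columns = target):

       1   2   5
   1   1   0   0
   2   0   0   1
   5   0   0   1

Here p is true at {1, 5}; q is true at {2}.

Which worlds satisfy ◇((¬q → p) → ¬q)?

1: successors {1}; (¬q → p) → ¬q there: 1:T. ✓
2: successors {5}; (¬q → p) → ¬q there: 5:T. ✓
5: successors {5}; (¬q → p) → ¬q there: 5:T. ✓

{1, 2, 5}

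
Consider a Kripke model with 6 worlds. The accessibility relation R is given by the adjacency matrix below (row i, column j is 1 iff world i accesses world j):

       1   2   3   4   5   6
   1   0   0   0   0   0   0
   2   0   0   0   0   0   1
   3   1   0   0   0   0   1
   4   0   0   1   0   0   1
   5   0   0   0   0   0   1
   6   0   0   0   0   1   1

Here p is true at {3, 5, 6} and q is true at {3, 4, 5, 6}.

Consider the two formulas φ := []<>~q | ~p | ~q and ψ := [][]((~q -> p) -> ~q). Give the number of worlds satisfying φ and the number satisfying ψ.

For []<>~q | ~p | ~q:
1: []<>~q is T, ~p | ~q is T. ✓
2: []<>~q is F, ~p | ~q is T. ✓
3: []<>~q is F, ~p | ~q is F. ✗
4: []<>~q is F, ~p | ~q is T. ✓
5: []<>~q is F, ~p | ~q is F. ✗
6: []<>~q is F, ~p | ~q is F. ✗
— 3 worlds.
For [][]((~q -> p) -> ~q):
1: no successors, so [][]((~q -> p) -> ~q) holds vacuously. ✓
2: successors {6}; []((~q -> p) -> ~q) there: 6:F. ✗
3: successors {1, 6}; []((~q -> p) -> ~q) there: 1:T, 6:F. ✗
4: successors {3, 6}; []((~q -> p) -> ~q) there: 3:F, 6:F. ✗
5: successors {6}; []((~q -> p) -> ~q) there: 6:F. ✗
6: successors {5, 6}; []((~q -> p) -> ~q) there: 5:F, 6:F. ✗
— 1 world.

3 and 1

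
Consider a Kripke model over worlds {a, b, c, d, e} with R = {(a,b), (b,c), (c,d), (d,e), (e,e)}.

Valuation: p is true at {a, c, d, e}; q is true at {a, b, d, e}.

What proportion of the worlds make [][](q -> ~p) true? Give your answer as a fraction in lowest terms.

1/5

a: successors {b}; [](q -> ~p) there: b:T. ✓
b: successors {c}; [](q -> ~p) there: c:F. ✗
c: successors {d}; [](q -> ~p) there: d:F. ✗
d: successors {e}; [](q -> ~p) there: e:F. ✗
e: successors {e}; [](q -> ~p) there: e:F. ✗
That's 1 of 5 worlds, so 1/5.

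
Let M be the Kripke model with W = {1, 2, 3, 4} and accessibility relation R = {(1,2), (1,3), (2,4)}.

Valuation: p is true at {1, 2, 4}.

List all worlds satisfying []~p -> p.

{1, 2, 4}

1: []~p is F, p is T. ✓
2: []~p is F, p is T. ✓
3: []~p is T, p is F. ✗
4: []~p is T, p is T. ✓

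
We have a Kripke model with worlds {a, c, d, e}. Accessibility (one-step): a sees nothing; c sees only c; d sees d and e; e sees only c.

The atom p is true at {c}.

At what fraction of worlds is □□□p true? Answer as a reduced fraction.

a: no successors, so □□□p holds vacuously. ✓
c: successors {c}; □□p there: c:T. ✓
d: successors {d, e}; □□p there: d:F, e:T. ✗
e: successors {c}; □□p there: c:T. ✓
That's 3 of 4 worlds, so 3/4.

3/4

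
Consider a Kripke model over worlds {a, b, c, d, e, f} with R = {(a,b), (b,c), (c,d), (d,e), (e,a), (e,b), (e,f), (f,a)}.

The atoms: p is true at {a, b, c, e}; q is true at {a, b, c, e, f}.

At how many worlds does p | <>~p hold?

a: p is T, <>~p is F. ✓
b: p is T, <>~p is F. ✓
c: p is T, <>~p is T. ✓
d: p is F, <>~p is F. ✗
e: p is T, <>~p is T. ✓
f: p is F, <>~p is F. ✗
Satisfying worlds: {a, b, c, e}.

4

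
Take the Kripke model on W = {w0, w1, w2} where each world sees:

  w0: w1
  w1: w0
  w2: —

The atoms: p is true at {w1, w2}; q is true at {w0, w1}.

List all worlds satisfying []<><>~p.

w0: successors {w1}; <><>~p there: w1:F. ✗
w1: successors {w0}; <><>~p there: w0:T. ✓
w2: no successors, so []<><>~p holds vacuously. ✓

{w1, w2}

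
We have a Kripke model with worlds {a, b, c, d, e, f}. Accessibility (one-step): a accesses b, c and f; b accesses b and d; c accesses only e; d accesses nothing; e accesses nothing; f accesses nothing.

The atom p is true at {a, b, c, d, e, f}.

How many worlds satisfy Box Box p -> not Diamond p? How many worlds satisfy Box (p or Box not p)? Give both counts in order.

3 and 6

For Box Box p -> not Diamond p:
a: Box Box p is T, not Diamond p is F. ✗
b: Box Box p is T, not Diamond p is F. ✗
c: Box Box p is T, not Diamond p is F. ✗
d: Box Box p is T, not Diamond p is T. ✓
e: Box Box p is T, not Diamond p is T. ✓
f: Box Box p is T, not Diamond p is T. ✓
— 3 worlds.
For Box (p or Box not p):
a: successors {b, c, f}; p or Box not p there: b:T, c:T, f:T. ✓
b: successors {b, d}; p or Box not p there: b:T, d:T. ✓
c: successors {e}; p or Box not p there: e:T. ✓
d: no successors, so Box (p or Box not p) holds vacuously. ✓
e: no successors, so Box (p or Box not p) holds vacuously. ✓
f: no successors, so Box (p or Box not p) holds vacuously. ✓
— 6 worlds.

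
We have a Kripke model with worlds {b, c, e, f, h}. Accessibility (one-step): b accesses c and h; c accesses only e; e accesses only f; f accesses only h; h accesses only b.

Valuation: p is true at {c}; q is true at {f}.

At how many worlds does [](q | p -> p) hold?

4

b: successors {c, h}; q | p -> p there: c:T, h:T. ✓
c: successors {e}; q | p -> p there: e:T. ✓
e: successors {f}; q | p -> p there: f:F. ✗
f: successors {h}; q | p -> p there: h:T. ✓
h: successors {b}; q | p -> p there: b:T. ✓
Satisfying worlds: {b, c, f, h}.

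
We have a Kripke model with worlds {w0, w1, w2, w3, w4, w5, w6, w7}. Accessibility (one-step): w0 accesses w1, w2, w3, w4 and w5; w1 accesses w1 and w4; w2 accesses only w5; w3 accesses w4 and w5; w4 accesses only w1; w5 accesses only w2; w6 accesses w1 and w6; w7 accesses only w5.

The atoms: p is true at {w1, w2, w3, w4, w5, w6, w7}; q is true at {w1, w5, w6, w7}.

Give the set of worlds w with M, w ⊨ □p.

{w0, w1, w2, w3, w4, w5, w6, w7}

w0: successors {w1, w2, w3, w4, w5}; p there: w1:T, w2:T, w3:T, w4:T, w5:T. ✓
w1: successors {w1, w4}; p there: w1:T, w4:T. ✓
w2: successors {w5}; p there: w5:T. ✓
w3: successors {w4, w5}; p there: w4:T, w5:T. ✓
w4: successors {w1}; p there: w1:T. ✓
w5: successors {w2}; p there: w2:T. ✓
w6: successors {w1, w6}; p there: w1:T, w6:T. ✓
w7: successors {w5}; p there: w5:T. ✓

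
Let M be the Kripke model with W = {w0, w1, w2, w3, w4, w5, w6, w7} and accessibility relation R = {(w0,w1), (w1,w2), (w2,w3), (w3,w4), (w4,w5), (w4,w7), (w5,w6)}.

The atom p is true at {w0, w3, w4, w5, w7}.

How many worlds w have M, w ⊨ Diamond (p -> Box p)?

6

w0: successors {w1}; p -> Box p there: w1:T. ✓
w1: successors {w2}; p -> Box p there: w2:T. ✓
w2: successors {w3}; p -> Box p there: w3:T. ✓
w3: successors {w4}; p -> Box p there: w4:T. ✓
w4: successors {w5, w7}; p -> Box p there: w5:F, w7:T. ✓
w5: successors {w6}; p -> Box p there: w6:T. ✓
w6: no successors, so Diamond (p -> Box p) fails. ✗
w7: no successors, so Diamond (p -> Box p) fails. ✗
Satisfying worlds: {w0, w1, w2, w3, w4, w5}.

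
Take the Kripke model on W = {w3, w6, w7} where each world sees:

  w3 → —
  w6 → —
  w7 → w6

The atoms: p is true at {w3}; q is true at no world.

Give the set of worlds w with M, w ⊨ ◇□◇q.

w3: no successors, so ◇□◇q fails. ✗
w6: no successors, so ◇□◇q fails. ✗
w7: successors {w6}; □◇q there: w6:T. ✓

{w7}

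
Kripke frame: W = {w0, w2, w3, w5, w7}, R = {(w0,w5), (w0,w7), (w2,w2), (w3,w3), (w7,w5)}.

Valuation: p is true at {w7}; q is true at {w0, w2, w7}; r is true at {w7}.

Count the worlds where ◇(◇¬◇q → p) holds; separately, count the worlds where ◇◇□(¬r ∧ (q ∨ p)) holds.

For ◇(◇¬◇q → p):
w0: successors {w5, w7}; ◇¬◇q → p there: w5:T, w7:T. ✓
w2: successors {w2}; ◇¬◇q → p there: w2:T. ✓
w3: successors {w3}; ◇¬◇q → p there: w3:F. ✗
w5: no successors, so ◇(◇¬◇q → p) fails. ✗
w7: successors {w5}; ◇¬◇q → p there: w5:T. ✓
— 3 worlds.
For ◇◇□(¬r ∧ (q ∨ p)):
w0: successors {w5, w7}; ◇□(¬r ∧ (q ∨ p)) there: w5:F, w7:T. ✓
w2: successors {w2}; ◇□(¬r ∧ (q ∨ p)) there: w2:T. ✓
w3: successors {w3}; ◇□(¬r ∧ (q ∨ p)) there: w3:F. ✗
w5: no successors, so ◇◇□(¬r ∧ (q ∨ p)) fails. ✗
w7: successors {w5}; ◇□(¬r ∧ (q ∨ p)) there: w5:F. ✗
— 2 worlds.

3 and 2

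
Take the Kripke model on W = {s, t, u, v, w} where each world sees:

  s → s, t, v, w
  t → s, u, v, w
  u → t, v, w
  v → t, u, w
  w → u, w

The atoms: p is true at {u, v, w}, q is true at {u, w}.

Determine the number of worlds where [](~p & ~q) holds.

0

s: successors {s, t, v, w}; ~p & ~q there: s:T, t:T, v:F, w:F. ✗
t: successors {s, u, v, w}; ~p & ~q there: s:T, u:F, v:F, w:F. ✗
u: successors {t, v, w}; ~p & ~q there: t:T, v:F, w:F. ✗
v: successors {t, u, w}; ~p & ~q there: t:T, u:F, w:F. ✗
w: successors {u, w}; ~p & ~q there: u:F, w:F. ✗
Satisfying worlds: ∅.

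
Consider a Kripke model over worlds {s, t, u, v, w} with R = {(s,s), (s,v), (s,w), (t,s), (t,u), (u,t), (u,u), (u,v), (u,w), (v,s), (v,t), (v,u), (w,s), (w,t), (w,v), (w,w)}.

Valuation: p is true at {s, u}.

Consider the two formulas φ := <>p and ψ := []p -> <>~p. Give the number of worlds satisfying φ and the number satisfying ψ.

For <>p:
s: successors {s, v, w}; p there: s:T, v:F, w:F. ✓
t: successors {s, u}; p there: s:T, u:T. ✓
u: successors {t, u, v, w}; p there: t:F, u:T, v:F, w:F. ✓
v: successors {s, t, u}; p there: s:T, t:F, u:T. ✓
w: successors {s, t, v, w}; p there: s:T, t:F, v:F, w:F. ✓
— 5 worlds.
For []p -> <>~p:
s: []p is F, <>~p is T. ✓
t: []p is T, <>~p is F. ✗
u: []p is F, <>~p is T. ✓
v: []p is F, <>~p is T. ✓
w: []p is F, <>~p is T. ✓
— 4 worlds.

5 and 4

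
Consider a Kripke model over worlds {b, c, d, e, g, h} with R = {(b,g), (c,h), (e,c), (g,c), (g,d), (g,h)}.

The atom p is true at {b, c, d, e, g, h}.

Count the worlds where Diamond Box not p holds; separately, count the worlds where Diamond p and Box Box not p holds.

2 and 1

For Diamond Box not p:
b: successors {g}; Box not p there: g:F. ✗
c: successors {h}; Box not p there: h:T. ✓
d: no successors, so Diamond Box not p fails. ✗
e: successors {c}; Box not p there: c:F. ✗
g: successors {c, d, h}; Box not p there: c:F, d:T, h:T. ✓
h: no successors, so Diamond Box not p fails. ✗
— 2 worlds.
For Diamond p and Box Box not p:
b: Diamond p is T, Box Box not p is F. ✗
c: Diamond p is T, Box Box not p is T. ✓
d: Diamond p is F, Box Box not p is T. ✗
e: Diamond p is T, Box Box not p is F. ✗
g: Diamond p is T, Box Box not p is F. ✗
h: Diamond p is F, Box Box not p is T. ✗
— 1 world.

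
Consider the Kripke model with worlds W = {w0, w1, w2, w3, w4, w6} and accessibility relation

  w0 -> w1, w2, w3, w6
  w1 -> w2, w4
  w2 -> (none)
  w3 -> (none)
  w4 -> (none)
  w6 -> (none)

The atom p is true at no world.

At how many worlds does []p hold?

w0: successors {w1, w2, w3, w6}; p there: w1:F, w2:F, w3:F, w6:F. ✗
w1: successors {w2, w4}; p there: w2:F, w4:F. ✗
w2: no successors, so []p holds vacuously. ✓
w3: no successors, so []p holds vacuously. ✓
w4: no successors, so []p holds vacuously. ✓
w6: no successors, so []p holds vacuously. ✓
Satisfying worlds: {w2, w3, w4, w6}.

4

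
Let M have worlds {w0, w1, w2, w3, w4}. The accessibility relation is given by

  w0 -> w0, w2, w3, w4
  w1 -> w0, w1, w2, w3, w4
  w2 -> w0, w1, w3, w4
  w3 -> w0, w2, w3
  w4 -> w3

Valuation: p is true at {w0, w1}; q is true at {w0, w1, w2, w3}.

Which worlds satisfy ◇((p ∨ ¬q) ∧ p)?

{w0, w1, w2, w3}

w0: successors {w0, w2, w3, w4}; (p ∨ ¬q) ∧ p there: w0:T, w2:F, w3:F, w4:F. ✓
w1: successors {w0, w1, w2, w3, w4}; (p ∨ ¬q) ∧ p there: w0:T, w1:T, w2:F, w3:F, w4:F. ✓
w2: successors {w0, w1, w3, w4}; (p ∨ ¬q) ∧ p there: w0:T, w1:T, w3:F, w4:F. ✓
w3: successors {w0, w2, w3}; (p ∨ ¬q) ∧ p there: w0:T, w2:F, w3:F. ✓
w4: successors {w3}; (p ∨ ¬q) ∧ p there: w3:F. ✗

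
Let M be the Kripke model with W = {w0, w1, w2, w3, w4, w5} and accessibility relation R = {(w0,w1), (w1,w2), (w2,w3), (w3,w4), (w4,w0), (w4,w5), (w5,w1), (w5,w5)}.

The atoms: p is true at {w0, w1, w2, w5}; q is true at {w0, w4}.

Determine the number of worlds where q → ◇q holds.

w0: q is T, ◇q is F. ✗
w1: q is F, ◇q is F. ✓
w2: q is F, ◇q is F. ✓
w3: q is F, ◇q is T. ✓
w4: q is T, ◇q is T. ✓
w5: q is F, ◇q is F. ✓
Satisfying worlds: {w1, w2, w3, w4, w5}.

5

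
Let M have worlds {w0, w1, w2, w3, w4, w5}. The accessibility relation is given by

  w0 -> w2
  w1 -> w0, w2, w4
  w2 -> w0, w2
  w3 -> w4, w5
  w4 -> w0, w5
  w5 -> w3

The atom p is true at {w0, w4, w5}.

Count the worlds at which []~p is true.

2

w0: successors {w2}; ~p there: w2:T. ✓
w1: successors {w0, w2, w4}; ~p there: w0:F, w2:T, w4:F. ✗
w2: successors {w0, w2}; ~p there: w0:F, w2:T. ✗
w3: successors {w4, w5}; ~p there: w4:F, w5:F. ✗
w4: successors {w0, w5}; ~p there: w0:F, w5:F. ✗
w5: successors {w3}; ~p there: w3:T. ✓
Satisfying worlds: {w0, w5}.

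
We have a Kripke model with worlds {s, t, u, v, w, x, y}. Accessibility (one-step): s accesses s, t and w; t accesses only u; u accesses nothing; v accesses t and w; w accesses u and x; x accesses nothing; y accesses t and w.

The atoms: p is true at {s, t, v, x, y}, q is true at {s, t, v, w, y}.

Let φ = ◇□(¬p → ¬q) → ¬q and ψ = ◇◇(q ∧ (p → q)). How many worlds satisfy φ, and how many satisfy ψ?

For ◇□(¬p → ¬q) → ¬q:
s: ◇□(¬p → ¬q) is T, ¬q is F. ✗
t: ◇□(¬p → ¬q) is T, ¬q is F. ✗
u: ◇□(¬p → ¬q) is F, ¬q is T. ✓
v: ◇□(¬p → ¬q) is T, ¬q is F. ✗
w: ◇□(¬p → ¬q) is T, ¬q is F. ✗
x: ◇□(¬p → ¬q) is F, ¬q is T. ✓
y: ◇□(¬p → ¬q) is T, ¬q is F. ✗
— 2 worlds.
For ◇◇(q ∧ (p → q)):
s: successors {s, t, w}; ◇(q ∧ (p → q)) there: s:T, t:F, w:F. ✓
t: successors {u}; ◇(q ∧ (p → q)) there: u:F. ✗
u: no successors, so ◇◇(q ∧ (p → q)) fails. ✗
v: successors {t, w}; ◇(q ∧ (p → q)) there: t:F, w:F. ✗
w: successors {u, x}; ◇(q ∧ (p → q)) there: u:F, x:F. ✗
x: no successors, so ◇◇(q ∧ (p → q)) fails. ✗
y: successors {t, w}; ◇(q ∧ (p → q)) there: t:F, w:F. ✗
— 1 world.

2 and 1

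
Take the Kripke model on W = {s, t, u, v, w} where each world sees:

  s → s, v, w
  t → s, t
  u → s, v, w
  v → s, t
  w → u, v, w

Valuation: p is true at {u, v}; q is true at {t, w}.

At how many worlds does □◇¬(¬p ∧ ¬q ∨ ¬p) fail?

5

s: successors {s, v, w}; ◇¬(¬p ∧ ¬q ∨ ¬p) there: s:T, v:F, w:T. ✗
t: successors {s, t}; ◇¬(¬p ∧ ¬q ∨ ¬p) there: s:T, t:F. ✗
u: successors {s, v, w}; ◇¬(¬p ∧ ¬q ∨ ¬p) there: s:T, v:F, w:T. ✗
v: successors {s, t}; ◇¬(¬p ∧ ¬q ∨ ¬p) there: s:T, t:F. ✗
w: successors {u, v, w}; ◇¬(¬p ∧ ¬q ∨ ¬p) there: u:T, v:F, w:T. ✗
Satisfying worlds: ∅.
So □◇¬(¬p ∧ ¬q ∨ ¬p) fails at the other 5 worlds.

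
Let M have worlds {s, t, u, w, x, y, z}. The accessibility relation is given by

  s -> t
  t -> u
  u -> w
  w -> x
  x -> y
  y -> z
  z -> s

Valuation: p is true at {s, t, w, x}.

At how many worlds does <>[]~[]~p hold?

s: successors {t}; []~[]~p there: t:T. ✓
t: successors {u}; []~[]~p there: u:T. ✓
u: successors {w}; []~[]~p there: w:F. ✗
w: successors {x}; []~[]~p there: x:F. ✗
x: successors {y}; []~[]~p there: y:T. ✓
y: successors {z}; []~[]~p there: z:T. ✓
z: successors {s}; []~[]~p there: s:F. ✗
Satisfying worlds: {s, t, x, y}.

4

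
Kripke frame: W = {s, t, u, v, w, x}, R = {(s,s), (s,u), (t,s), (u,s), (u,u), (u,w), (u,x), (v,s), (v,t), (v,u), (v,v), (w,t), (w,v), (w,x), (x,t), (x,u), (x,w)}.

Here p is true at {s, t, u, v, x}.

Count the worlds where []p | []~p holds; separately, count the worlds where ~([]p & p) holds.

4 and 3

For []p | []~p:
s: []p is T, []~p is F. ✓
t: []p is T, []~p is F. ✓
u: []p is F, []~p is F. ✗
v: []p is T, []~p is F. ✓
w: []p is T, []~p is F. ✓
x: []p is F, []~p is F. ✗
— 4 worlds.
For ~([]p & p):
s: []p & p is T. ✗
t: []p & p is T. ✗
u: []p & p is F. ✓
v: []p & p is T. ✗
w: []p & p is F. ✓
x: []p & p is F. ✓
— 3 worlds.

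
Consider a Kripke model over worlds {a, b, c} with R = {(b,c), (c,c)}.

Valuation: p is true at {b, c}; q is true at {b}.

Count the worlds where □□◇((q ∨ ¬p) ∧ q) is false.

2

a: no successors, so □□◇((q ∨ ¬p) ∧ q) holds vacuously. ✓
b: successors {c}; □◇((q ∨ ¬p) ∧ q) there: c:F. ✗
c: successors {c}; □◇((q ∨ ¬p) ∧ q) there: c:F. ✗
Satisfying worlds: {a}.
So □□◇((q ∨ ¬p) ∧ q) fails at the other 2 worlds.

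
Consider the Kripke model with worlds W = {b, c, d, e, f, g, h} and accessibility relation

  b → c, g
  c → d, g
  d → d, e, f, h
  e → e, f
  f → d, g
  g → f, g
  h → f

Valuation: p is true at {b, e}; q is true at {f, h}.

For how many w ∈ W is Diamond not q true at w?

6

b: successors {c, g}; not q there: c:T, g:T. ✓
c: successors {d, g}; not q there: d:T, g:T. ✓
d: successors {d, e, f, h}; not q there: d:T, e:T, f:F, h:F. ✓
e: successors {e, f}; not q there: e:T, f:F. ✓
f: successors {d, g}; not q there: d:T, g:T. ✓
g: successors {f, g}; not q there: f:F, g:T. ✓
h: successors {f}; not q there: f:F. ✗
Satisfying worlds: {b, c, d, e, f, g}.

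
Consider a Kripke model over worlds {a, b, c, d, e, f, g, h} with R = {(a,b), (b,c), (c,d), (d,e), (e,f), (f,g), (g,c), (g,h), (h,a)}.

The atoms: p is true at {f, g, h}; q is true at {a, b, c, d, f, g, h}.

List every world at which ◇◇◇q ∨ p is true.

a: ◇◇◇q is T, p is F. ✓
b: ◇◇◇q is F, p is F. ✗
c: ◇◇◇q is T, p is F. ✓
d: ◇◇◇q is T, p is F. ✓
e: ◇◇◇q is T, p is F. ✓
f: ◇◇◇q is T, p is T. ✓
g: ◇◇◇q is T, p is T. ✓
h: ◇◇◇q is T, p is T. ✓

{a, c, d, e, f, g, h}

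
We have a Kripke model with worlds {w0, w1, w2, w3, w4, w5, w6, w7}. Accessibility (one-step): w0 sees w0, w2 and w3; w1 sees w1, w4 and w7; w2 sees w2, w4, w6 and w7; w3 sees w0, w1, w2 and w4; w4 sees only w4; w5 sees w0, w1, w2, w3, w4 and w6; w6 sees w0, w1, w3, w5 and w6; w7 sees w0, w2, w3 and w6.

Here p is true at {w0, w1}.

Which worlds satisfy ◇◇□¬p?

w0: successors {w0, w2, w3}; ◇□¬p there: w0:T, w2:T, w3:T. ✓
w1: successors {w1, w4, w7}; ◇□¬p there: w1:T, w4:T, w7:T. ✓
w2: successors {w2, w4, w6, w7}; ◇□¬p there: w2:T, w4:T, w6:F, w7:T. ✓
w3: successors {w0, w1, w2, w4}; ◇□¬p there: w0:T, w1:T, w2:T, w4:T. ✓
w4: successors {w4}; ◇□¬p there: w4:T. ✓
w5: successors {w0, w1, w2, w3, w4, w6}; ◇□¬p there: w0:T, w1:T, w2:T, w3:T, w4:T, w6:F. ✓
w6: successors {w0, w1, w3, w5, w6}; ◇□¬p there: w0:T, w1:T, w3:T, w5:T, w6:F. ✓
w7: successors {w0, w2, w3, w6}; ◇□¬p there: w0:T, w2:T, w3:T, w6:F. ✓

{w0, w1, w2, w3, w4, w5, w6, w7}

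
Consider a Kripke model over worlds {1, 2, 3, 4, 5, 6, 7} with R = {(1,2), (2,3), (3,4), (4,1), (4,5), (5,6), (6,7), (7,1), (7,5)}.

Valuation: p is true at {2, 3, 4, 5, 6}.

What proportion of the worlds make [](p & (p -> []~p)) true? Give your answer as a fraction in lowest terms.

1: successors {2}; p & (p -> []~p) there: 2:F. ✗
2: successors {3}; p & (p -> []~p) there: 3:F. ✗
3: successors {4}; p & (p -> []~p) there: 4:F. ✗
4: successors {1, 5}; p & (p -> []~p) there: 1:F, 5:F. ✗
5: successors {6}; p & (p -> []~p) there: 6:T. ✓
6: successors {7}; p & (p -> []~p) there: 7:F. ✗
7: successors {1, 5}; p & (p -> []~p) there: 1:F, 5:F. ✗
That's 1 of 7 worlds, so 1/7.

1/7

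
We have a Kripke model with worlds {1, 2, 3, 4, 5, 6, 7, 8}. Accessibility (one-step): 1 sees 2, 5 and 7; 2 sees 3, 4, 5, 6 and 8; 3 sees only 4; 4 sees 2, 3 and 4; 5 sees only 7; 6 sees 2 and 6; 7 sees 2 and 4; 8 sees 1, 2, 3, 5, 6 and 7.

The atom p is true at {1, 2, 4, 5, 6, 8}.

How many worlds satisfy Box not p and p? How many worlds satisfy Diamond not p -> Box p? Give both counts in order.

1 and 3

For Box not p and p:
1: Box not p is F, p is T. ✗
2: Box not p is F, p is T. ✗
3: Box not p is F, p is F. ✗
4: Box not p is F, p is T. ✗
5: Box not p is T, p is T. ✓
6: Box not p is F, p is T. ✗
7: Box not p is F, p is F. ✗
8: Box not p is F, p is T. ✗
— 1 world.
For Diamond not p -> Box p:
1: Diamond not p is T, Box p is F. ✗
2: Diamond not p is T, Box p is F. ✗
3: Diamond not p is F, Box p is T. ✓
4: Diamond not p is T, Box p is F. ✗
5: Diamond not p is T, Box p is F. ✗
6: Diamond not p is F, Box p is T. ✓
7: Diamond not p is F, Box p is T. ✓
8: Diamond not p is T, Box p is F. ✗
— 3 worlds.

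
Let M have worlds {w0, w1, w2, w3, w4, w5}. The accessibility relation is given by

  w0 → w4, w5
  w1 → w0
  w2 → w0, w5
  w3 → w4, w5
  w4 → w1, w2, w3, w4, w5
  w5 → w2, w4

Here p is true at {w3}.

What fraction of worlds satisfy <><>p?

w0: successors {w4, w5}; <>p there: w4:T, w5:F. ✓
w1: successors {w0}; <>p there: w0:F. ✗
w2: successors {w0, w5}; <>p there: w0:F, w5:F. ✗
w3: successors {w4, w5}; <>p there: w4:T, w5:F. ✓
w4: successors {w1, w2, w3, w4, w5}; <>p there: w1:F, w2:F, w3:F, w4:T, w5:F. ✓
w5: successors {w2, w4}; <>p there: w2:F, w4:T. ✓
That's 4 of 6 worlds, so 4/6 = 2/3.

2/3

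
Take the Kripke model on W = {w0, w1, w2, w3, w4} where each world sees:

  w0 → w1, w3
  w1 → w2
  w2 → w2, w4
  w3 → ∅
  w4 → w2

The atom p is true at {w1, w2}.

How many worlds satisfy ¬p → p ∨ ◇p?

4

w0: ¬p is T, p ∨ ◇p is T. ✓
w1: ¬p is F, p ∨ ◇p is T. ✓
w2: ¬p is F, p ∨ ◇p is T. ✓
w3: ¬p is T, p ∨ ◇p is F. ✗
w4: ¬p is T, p ∨ ◇p is T. ✓
Satisfying worlds: {w0, w1, w2, w4}.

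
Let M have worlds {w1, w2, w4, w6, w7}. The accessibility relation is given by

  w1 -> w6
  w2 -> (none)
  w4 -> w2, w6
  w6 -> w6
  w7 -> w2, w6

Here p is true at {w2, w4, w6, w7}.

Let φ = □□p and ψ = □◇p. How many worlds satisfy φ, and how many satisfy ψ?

5 and 3

For □□p:
w1: successors {w6}; □p there: w6:T. ✓
w2: no successors, so □□p holds vacuously. ✓
w4: successors {w2, w6}; □p there: w2:T, w6:T. ✓
w6: successors {w6}; □p there: w6:T. ✓
w7: successors {w2, w6}; □p there: w2:T, w6:T. ✓
— 5 worlds.
For □◇p:
w1: successors {w6}; ◇p there: w6:T. ✓
w2: no successors, so □◇p holds vacuously. ✓
w4: successors {w2, w6}; ◇p there: w2:F, w6:T. ✗
w6: successors {w6}; ◇p there: w6:T. ✓
w7: successors {w2, w6}; ◇p there: w2:F, w6:T. ✗
— 3 worlds.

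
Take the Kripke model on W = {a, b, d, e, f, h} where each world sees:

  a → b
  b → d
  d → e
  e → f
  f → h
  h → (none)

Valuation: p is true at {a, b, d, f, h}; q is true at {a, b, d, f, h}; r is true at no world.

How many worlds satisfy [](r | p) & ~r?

a: [](r | p) is T, ~r is T. ✓
b: [](r | p) is T, ~r is T. ✓
d: [](r | p) is F, ~r is T. ✗
e: [](r | p) is T, ~r is T. ✓
f: [](r | p) is T, ~r is T. ✓
h: [](r | p) is T, ~r is T. ✓
Satisfying worlds: {a, b, e, f, h}.

5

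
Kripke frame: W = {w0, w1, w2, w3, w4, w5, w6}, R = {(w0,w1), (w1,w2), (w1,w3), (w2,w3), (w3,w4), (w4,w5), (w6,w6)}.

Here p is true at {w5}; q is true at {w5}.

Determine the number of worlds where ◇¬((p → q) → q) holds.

5

w0: successors {w1}; ¬((p → q) → q) there: w1:T. ✓
w1: successors {w2, w3}; ¬((p → q) → q) there: w2:T, w3:T. ✓
w2: successors {w3}; ¬((p → q) → q) there: w3:T. ✓
w3: successors {w4}; ¬((p → q) → q) there: w4:T. ✓
w4: successors {w5}; ¬((p → q) → q) there: w5:F. ✗
w5: no successors, so ◇¬((p → q) → q) fails. ✗
w6: successors {w6}; ¬((p → q) → q) there: w6:T. ✓
Satisfying worlds: {w0, w1, w2, w3, w6}.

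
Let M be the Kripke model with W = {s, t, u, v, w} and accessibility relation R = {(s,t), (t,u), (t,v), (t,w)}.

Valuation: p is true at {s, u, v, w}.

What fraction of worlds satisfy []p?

s: successors {t}; p there: t:F. ✗
t: successors {u, v, w}; p there: u:T, v:T, w:T. ✓
u: no successors, so []p holds vacuously. ✓
v: no successors, so []p holds vacuously. ✓
w: no successors, so []p holds vacuously. ✓
That's 4 of 5 worlds, so 4/5.

4/5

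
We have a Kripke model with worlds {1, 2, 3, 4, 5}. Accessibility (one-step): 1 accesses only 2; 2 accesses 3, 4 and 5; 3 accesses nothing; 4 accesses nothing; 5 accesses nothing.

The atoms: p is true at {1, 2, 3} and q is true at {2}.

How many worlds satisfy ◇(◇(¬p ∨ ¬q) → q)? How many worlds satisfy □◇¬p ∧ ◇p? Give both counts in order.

For ◇(◇(¬p ∨ ¬q) → q):
1: successors {2}; ◇(¬p ∨ ¬q) → q there: 2:T. ✓
2: successors {3, 4, 5}; ◇(¬p ∨ ¬q) → q there: 3:T, 4:T, 5:T. ✓
3: no successors, so ◇(◇(¬p ∨ ¬q) → q) fails. ✗
4: no successors, so ◇(◇(¬p ∨ ¬q) → q) fails. ✗
5: no successors, so ◇(◇(¬p ∨ ¬q) → q) fails. ✗
— 2 worlds.
For □◇¬p ∧ ◇p:
1: □◇¬p is T, ◇p is T. ✓
2: □◇¬p is F, ◇p is T. ✗
3: □◇¬p is T, ◇p is F. ✗
4: □◇¬p is T, ◇p is F. ✗
5: □◇¬p is T, ◇p is F. ✗
— 1 world.

2 and 1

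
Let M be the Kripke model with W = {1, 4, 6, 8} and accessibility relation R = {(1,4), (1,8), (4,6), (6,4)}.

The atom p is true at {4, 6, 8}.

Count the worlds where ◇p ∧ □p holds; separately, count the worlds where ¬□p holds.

For ◇p ∧ □p:
1: ◇p is T, □p is T. ✓
4: ◇p is T, □p is T. ✓
6: ◇p is T, □p is T. ✓
8: ◇p is F, □p is T. ✗
— 3 worlds.
For ¬□p:
1: □p is T. ✗
4: □p is T. ✗
6: □p is T. ✗
8: □p is T. ✗
— 0 worlds.

3 and 0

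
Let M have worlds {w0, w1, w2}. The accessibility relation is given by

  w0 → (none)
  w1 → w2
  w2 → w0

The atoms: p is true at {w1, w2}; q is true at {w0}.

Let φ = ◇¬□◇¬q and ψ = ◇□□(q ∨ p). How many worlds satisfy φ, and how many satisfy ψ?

For ◇¬□◇¬q:
w0: no successors, so ◇¬□◇¬q fails. ✗
w1: successors {w2}; ¬□◇¬q there: w2:T. ✓
w2: successors {w0}; ¬□◇¬q there: w0:F. ✗
— 1 world.
For ◇□□(q ∨ p):
w0: no successors, so ◇□□(q ∨ p) fails. ✗
w1: successors {w2}; □□(q ∨ p) there: w2:T. ✓
w2: successors {w0}; □□(q ∨ p) there: w0:T. ✓
— 2 worlds.

1 and 2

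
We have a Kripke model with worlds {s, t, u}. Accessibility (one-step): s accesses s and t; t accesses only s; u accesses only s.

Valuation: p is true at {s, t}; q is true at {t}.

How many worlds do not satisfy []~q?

1

s: successors {s, t}; ~q there: s:T, t:F. ✗
t: successors {s}; ~q there: s:T. ✓
u: successors {s}; ~q there: s:T. ✓
Satisfying worlds: {t, u}.
So []~q fails at the other 1 world.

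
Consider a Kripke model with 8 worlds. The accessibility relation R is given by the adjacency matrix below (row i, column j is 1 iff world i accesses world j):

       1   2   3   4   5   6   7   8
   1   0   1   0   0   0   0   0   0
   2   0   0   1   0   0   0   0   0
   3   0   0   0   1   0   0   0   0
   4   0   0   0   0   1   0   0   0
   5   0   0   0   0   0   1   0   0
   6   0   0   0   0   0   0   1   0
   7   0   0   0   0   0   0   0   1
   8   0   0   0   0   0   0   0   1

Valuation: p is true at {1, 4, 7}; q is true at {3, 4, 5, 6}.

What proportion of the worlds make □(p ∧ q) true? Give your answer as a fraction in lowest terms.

1/8

1: successors {2}; p ∧ q there: 2:F. ✗
2: successors {3}; p ∧ q there: 3:F. ✗
3: successors {4}; p ∧ q there: 4:T. ✓
4: successors {5}; p ∧ q there: 5:F. ✗
5: successors {6}; p ∧ q there: 6:F. ✗
6: successors {7}; p ∧ q there: 7:F. ✗
7: successors {8}; p ∧ q there: 8:F. ✗
8: successors {8}; p ∧ q there: 8:F. ✗
That's 1 of 8 worlds, so 1/8.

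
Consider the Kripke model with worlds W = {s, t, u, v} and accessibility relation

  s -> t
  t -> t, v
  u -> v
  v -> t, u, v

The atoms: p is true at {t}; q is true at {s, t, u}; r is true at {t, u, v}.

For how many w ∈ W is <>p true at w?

s: successors {t}; p there: t:T. ✓
t: successors {t, v}; p there: t:T, v:F. ✓
u: successors {v}; p there: v:F. ✗
v: successors {t, u, v}; p there: t:T, u:F, v:F. ✓
Satisfying worlds: {s, t, v}.

3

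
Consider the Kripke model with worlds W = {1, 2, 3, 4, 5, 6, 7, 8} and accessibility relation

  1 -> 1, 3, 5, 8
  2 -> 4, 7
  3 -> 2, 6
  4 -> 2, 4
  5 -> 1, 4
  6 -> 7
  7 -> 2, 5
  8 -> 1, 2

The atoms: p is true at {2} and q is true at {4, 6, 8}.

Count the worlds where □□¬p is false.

5

1: successors {1, 3, 5, 8}; □¬p there: 1:T, 3:F, 5:T, 8:F. ✗
2: successors {4, 7}; □¬p there: 4:F, 7:F. ✗
3: successors {2, 6}; □¬p there: 2:T, 6:T. ✓
4: successors {2, 4}; □¬p there: 2:T, 4:F. ✗
5: successors {1, 4}; □¬p there: 1:T, 4:F. ✗
6: successors {7}; □¬p there: 7:F. ✗
7: successors {2, 5}; □¬p there: 2:T, 5:T. ✓
8: successors {1, 2}; □¬p there: 1:T, 2:T. ✓
Satisfying worlds: {3, 7, 8}.
So □□¬p fails at the other 5 worlds.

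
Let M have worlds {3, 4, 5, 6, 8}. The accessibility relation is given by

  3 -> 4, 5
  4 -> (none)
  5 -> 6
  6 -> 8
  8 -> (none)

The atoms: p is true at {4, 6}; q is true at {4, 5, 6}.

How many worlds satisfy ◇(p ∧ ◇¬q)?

1

3: successors {4, 5}; p ∧ ◇¬q there: 4:F, 5:F. ✗
4: no successors, so ◇(p ∧ ◇¬q) fails. ✗
5: successors {6}; p ∧ ◇¬q there: 6:T. ✓
6: successors {8}; p ∧ ◇¬q there: 8:F. ✗
8: no successors, so ◇(p ∧ ◇¬q) fails. ✗
Satisfying worlds: {5}.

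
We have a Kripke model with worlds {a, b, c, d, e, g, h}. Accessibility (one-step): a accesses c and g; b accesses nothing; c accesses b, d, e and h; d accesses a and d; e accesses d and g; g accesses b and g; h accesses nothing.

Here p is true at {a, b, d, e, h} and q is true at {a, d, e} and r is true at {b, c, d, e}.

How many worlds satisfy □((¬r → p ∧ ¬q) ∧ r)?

a: successors {c, g}; (¬r → p ∧ ¬q) ∧ r there: c:T, g:F. ✗
b: no successors, so □((¬r → p ∧ ¬q) ∧ r) holds vacuously. ✓
c: successors {b, d, e, h}; (¬r → p ∧ ¬q) ∧ r there: b:T, d:T, e:T, h:F. ✗
d: successors {a, d}; (¬r → p ∧ ¬q) ∧ r there: a:F, d:T. ✗
e: successors {d, g}; (¬r → p ∧ ¬q) ∧ r there: d:T, g:F. ✗
g: successors {b, g}; (¬r → p ∧ ¬q) ∧ r there: b:T, g:F. ✗
h: no successors, so □((¬r → p ∧ ¬q) ∧ r) holds vacuously. ✓
Satisfying worlds: {b, h}.

2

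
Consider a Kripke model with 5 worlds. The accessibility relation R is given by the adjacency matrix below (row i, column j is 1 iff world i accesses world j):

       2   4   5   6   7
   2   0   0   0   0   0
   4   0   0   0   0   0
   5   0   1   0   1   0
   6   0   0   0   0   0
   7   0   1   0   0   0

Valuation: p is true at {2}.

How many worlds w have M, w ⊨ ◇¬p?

2

2: no successors, so ◇¬p fails. ✗
4: no successors, so ◇¬p fails. ✗
5: successors {4, 6}; ¬p there: 4:T, 6:T. ✓
6: no successors, so ◇¬p fails. ✗
7: successors {4}; ¬p there: 4:T. ✓
Satisfying worlds: {5, 7}.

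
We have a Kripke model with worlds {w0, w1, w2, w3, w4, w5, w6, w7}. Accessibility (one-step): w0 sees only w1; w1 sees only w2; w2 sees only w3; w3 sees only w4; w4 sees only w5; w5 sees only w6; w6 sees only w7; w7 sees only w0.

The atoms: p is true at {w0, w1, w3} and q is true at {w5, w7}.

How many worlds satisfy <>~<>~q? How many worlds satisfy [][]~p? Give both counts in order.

2 and 5

For <>~<>~q:
w0: successors {w1}; ~<>~q there: w1:F. ✗
w1: successors {w2}; ~<>~q there: w2:F. ✗
w2: successors {w3}; ~<>~q there: w3:F. ✗
w3: successors {w4}; ~<>~q there: w4:T. ✓
w4: successors {w5}; ~<>~q there: w5:F. ✗
w5: successors {w6}; ~<>~q there: w6:T. ✓
w6: successors {w7}; ~<>~q there: w7:F. ✗
w7: successors {w0}; ~<>~q there: w0:F. ✗
— 2 worlds.
For [][]~p:
w0: successors {w1}; []~p there: w1:T. ✓
w1: successors {w2}; []~p there: w2:F. ✗
w2: successors {w3}; []~p there: w3:T. ✓
w3: successors {w4}; []~p there: w4:T. ✓
w4: successors {w5}; []~p there: w5:T. ✓
w5: successors {w6}; []~p there: w6:T. ✓
w6: successors {w7}; []~p there: w7:F. ✗
w7: successors {w0}; []~p there: w0:F. ✗
— 5 worlds.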